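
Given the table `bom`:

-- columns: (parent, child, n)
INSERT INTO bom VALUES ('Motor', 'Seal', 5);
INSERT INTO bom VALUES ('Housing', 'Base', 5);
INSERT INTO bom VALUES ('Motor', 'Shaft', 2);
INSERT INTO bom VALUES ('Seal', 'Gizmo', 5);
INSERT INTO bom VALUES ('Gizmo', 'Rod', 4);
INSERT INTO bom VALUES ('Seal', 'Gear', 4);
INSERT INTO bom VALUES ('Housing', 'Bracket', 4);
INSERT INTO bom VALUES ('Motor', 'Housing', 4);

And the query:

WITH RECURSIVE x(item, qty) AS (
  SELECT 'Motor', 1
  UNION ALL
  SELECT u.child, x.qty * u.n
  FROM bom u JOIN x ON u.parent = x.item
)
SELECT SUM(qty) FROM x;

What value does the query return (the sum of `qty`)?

193

Base: (Motor, qty=1).
Iteration 1: components of {Motor} -> Housing = 1*4 = 4, Seal = 1*5 = 5, Shaft = 1*2 = 2.
Iteration 2: components of {Housing,Seal,Shaft} -> Base = 4*5 = 20, Bracket = 4*4 = 16, Gear = 5*4 = 20, Gizmo = 5*5 = 25.
Iteration 3: components of {Base,Bracket,Gear,Gizmo} -> Rod = 25*4 = 100.
Iteration 4: no further components; recursion stops.
SUM(qty) = 1 + 4 + 5 + 2 + 20 + 16 + 20 + 25 + 100 = 193.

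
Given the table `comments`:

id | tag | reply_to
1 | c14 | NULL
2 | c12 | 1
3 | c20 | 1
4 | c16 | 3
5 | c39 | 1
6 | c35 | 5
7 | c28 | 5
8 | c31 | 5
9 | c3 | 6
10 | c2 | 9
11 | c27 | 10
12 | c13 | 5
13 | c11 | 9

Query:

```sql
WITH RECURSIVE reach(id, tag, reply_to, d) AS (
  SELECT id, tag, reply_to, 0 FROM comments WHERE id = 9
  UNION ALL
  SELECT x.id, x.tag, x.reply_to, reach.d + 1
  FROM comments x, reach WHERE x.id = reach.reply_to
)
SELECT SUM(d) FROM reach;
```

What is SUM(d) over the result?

Base: id=9 (c3), reply_to=6, d 0.
Iteration 1: join on id=6 -> c35 (id 6, reply_to=5, d 1).
Iteration 2: join on id=5 -> c39 (id 5, reply_to=1, d 2).
Iteration 3: join on id=1 -> c14 (id 1, reply_to=NULL, d 3).
Iteration 4: reply_to is NULL; no match; recursion stops.
SUM(d) = 0 + 1 + 2 + 3 = 6.

6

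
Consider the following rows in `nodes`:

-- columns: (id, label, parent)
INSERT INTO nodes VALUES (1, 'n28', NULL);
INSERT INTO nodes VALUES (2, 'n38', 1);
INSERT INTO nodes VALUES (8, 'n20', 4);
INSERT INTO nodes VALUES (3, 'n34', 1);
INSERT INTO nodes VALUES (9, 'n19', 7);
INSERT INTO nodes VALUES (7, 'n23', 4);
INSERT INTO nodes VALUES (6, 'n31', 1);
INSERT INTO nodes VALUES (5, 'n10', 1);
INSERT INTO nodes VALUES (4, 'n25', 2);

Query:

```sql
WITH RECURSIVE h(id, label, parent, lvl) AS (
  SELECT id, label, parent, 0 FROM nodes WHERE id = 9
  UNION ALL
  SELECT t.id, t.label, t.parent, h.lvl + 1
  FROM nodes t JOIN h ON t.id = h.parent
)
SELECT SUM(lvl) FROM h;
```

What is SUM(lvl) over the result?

Base: id=9 (n19), parent=7, lvl 0.
Iteration 1: join on id=7 -> n23 (id 7, parent=4, lvl 1).
Iteration 2: join on id=4 -> n25 (id 4, parent=2, lvl 2).
Iteration 3: join on id=2 -> n38 (id 2, parent=1, lvl 3).
Iteration 4: join on id=1 -> n28 (id 1, parent=NULL, lvl 4).
Iteration 5: parent is NULL; no match; recursion stops.
SUM(lvl) = 0 + 1 + 2 + 3 + 4 = 10.

10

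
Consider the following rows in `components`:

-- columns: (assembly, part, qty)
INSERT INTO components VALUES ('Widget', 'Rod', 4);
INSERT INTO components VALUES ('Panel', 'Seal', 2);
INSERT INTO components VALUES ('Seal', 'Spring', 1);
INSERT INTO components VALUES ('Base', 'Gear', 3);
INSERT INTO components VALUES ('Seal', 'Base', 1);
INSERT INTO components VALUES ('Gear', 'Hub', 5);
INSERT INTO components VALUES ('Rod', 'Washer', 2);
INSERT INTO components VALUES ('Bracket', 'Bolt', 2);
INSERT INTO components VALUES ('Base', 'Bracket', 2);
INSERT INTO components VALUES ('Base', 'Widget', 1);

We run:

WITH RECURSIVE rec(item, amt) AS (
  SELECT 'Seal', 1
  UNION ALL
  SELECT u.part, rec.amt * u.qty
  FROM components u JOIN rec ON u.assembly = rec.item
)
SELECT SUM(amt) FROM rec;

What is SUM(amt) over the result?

40

Base: (Seal, amt=1).
Iteration 1: components of {Seal} -> Base = 1*1 = 1, Spring = 1*1 = 1.
Iteration 2: components of {Base,Spring} -> Bracket = 1*2 = 2, Gear = 1*3 = 3, Widget = 1*1 = 1.
Iteration 3: components of {Bracket,Gear,Widget} -> Bolt = 2*2 = 4, Hub = 3*5 = 15, Rod = 1*4 = 4.
Iteration 4: components of {Bolt,Hub,Rod} -> Washer = 4*2 = 8.
Iteration 5: no further components; recursion stops.
SUM(amt) = 1 + 1 + 1 + 3 + 2 + 1 + 15 + 4 + 4 + 8 = 40.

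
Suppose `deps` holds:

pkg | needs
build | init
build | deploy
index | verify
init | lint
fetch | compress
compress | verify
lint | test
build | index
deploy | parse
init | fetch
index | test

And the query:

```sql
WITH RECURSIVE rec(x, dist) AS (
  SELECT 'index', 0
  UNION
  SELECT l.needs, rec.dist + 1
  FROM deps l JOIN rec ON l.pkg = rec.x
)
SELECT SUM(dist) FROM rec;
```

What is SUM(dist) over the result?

Base: (index, dist=0).
Iteration 1: edges from {index} -> (test, dist=1), (verify, dist=1).
Iteration 2: no outgoing edges from {test,verify}; recursion stops.
SUM(dist) = 0 + 1 + 1 = 2.

2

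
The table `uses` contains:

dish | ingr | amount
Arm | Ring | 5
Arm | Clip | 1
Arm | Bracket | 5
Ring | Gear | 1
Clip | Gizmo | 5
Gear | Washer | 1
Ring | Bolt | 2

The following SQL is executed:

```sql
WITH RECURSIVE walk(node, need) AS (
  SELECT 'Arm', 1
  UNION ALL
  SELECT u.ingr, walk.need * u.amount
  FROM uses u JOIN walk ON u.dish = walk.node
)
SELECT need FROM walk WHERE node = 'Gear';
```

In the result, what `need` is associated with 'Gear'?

5

Base: (Arm, need=1).
Iteration 1: components of {Arm} -> Bracket = 1*5 = 5, Clip = 1*1 = 1, Ring = 1*5 = 5.
Iteration 2: components of {Bracket,Clip,Ring} -> Bolt = 5*2 = 10, Gear = 5*1 = 5, Gizmo = 1*5 = 5.
Iteration 3: components of {Bolt,Gear,Gizmo} -> Washer = 5*1 = 5.
Iteration 4: no further components; recursion stops.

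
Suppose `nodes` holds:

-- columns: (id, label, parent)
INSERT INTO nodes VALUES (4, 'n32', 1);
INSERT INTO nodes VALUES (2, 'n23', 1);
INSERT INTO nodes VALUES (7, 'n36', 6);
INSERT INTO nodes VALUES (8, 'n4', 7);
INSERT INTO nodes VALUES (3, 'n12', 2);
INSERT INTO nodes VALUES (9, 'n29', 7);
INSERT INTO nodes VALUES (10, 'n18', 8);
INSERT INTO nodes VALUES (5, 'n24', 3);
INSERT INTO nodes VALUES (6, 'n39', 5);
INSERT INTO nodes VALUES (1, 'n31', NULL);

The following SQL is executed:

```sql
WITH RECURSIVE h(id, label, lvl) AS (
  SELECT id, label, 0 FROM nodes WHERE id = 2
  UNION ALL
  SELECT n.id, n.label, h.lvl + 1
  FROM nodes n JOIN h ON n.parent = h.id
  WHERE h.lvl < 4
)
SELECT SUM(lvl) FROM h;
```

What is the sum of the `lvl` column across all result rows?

10

Base: id=2 (n23) at lvl 0.
Iteration 1: rows with parent in {2} -> n12 (id 3, lvl 1).
Iteration 2: rows with parent in {3} -> n24 (id 5, lvl 2).
Iteration 3: rows with parent in {5} -> n39 (id 6, lvl 3).
Iteration 4: rows with parent in {6} -> n36 (id 7, lvl 4).
Iteration 5: lvl < 4 fails for all current rows; recursion stops.
SUM(lvl) = 0 + 1 + 2 + 3 + 4 = 10.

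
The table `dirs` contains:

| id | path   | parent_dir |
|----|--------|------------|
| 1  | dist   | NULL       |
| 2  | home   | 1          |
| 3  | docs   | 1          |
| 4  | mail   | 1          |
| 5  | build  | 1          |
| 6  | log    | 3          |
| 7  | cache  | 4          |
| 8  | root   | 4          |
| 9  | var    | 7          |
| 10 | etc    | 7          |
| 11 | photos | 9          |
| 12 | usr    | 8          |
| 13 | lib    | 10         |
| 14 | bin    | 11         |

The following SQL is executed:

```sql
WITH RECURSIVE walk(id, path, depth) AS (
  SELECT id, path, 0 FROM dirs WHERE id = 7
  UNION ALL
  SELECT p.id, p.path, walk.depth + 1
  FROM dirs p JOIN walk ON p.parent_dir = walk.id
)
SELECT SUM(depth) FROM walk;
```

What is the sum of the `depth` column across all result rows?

Base: id=7 (cache) at depth 0.
Iteration 1: rows with parent_dir in {7} -> var (id 9, depth 1), etc (id 10, depth 1).
Iteration 2: rows with parent_dir in {9,10} -> photos (id 11, depth 2), lib (id 13, depth 2).
Iteration 3: rows with parent_dir in {11,13} -> bin (id 14, depth 3).
Iteration 4: no rows with parent_dir in {14}; recursion stops.
SUM(depth) = 0 + 1 + 1 + 2 + 2 + 3 = 9.

9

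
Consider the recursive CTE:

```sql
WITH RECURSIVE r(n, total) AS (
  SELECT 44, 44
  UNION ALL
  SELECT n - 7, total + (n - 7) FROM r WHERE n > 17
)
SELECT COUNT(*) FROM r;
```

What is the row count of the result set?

Base: n=44, total=44.
Iteration 1: 44 > 17 holds -> n = 44 - 7 = 37, total = 44 + 37 = 81.
Iteration 2: 37 > 17 holds -> n = 37 - 7 = 30, total = 81 + 30 = 111.
Iteration 3: 30 > 17 holds -> n = 30 - 7 = 23, total = 111 + 23 = 134.
Iteration 4: 23 > 17 holds -> n = 23 - 7 = 16, total = 134 + 16 = 150.
Iteration 5: 16 > 17 fails; recursion stops.
Total rows emitted: 5.

5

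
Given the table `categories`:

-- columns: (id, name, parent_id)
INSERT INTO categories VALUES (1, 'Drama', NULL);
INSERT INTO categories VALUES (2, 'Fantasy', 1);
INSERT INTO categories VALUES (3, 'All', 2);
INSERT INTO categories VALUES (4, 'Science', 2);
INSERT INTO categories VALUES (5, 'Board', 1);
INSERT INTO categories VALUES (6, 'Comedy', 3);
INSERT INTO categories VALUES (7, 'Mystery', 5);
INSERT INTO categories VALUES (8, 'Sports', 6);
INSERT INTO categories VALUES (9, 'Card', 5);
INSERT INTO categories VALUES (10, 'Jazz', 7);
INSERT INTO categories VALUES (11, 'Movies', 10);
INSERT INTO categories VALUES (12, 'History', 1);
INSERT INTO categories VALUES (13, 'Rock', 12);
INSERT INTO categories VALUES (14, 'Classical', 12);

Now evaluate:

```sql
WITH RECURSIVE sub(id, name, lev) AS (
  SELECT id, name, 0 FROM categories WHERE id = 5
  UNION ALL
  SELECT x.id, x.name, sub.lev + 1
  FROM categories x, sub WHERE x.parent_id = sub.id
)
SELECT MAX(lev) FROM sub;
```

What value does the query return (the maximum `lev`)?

Base: id=5 (Board) at lev 0.
Iteration 1: rows with parent_id in {5} -> Mystery (id 7, lev 1), Card (id 9, lev 1).
Iteration 2: rows with parent_id in {7,9} -> Jazz (id 10, lev 2).
Iteration 3: rows with parent_id in {10} -> Movies (id 11, lev 3).
Iteration 4: no rows with parent_id in {11}; recursion stops.
lev values: 0, 1, 1, 2, 3; the maximum is 3.

3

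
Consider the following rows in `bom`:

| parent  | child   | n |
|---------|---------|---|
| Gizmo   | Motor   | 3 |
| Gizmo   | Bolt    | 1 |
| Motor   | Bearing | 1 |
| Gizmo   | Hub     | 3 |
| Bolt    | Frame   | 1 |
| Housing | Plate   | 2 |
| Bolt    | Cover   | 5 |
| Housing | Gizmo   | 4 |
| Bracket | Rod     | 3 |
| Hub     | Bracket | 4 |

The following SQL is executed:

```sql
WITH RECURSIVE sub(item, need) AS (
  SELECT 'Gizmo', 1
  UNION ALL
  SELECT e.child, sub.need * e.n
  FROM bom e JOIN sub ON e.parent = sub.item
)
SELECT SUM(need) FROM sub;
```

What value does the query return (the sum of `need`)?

65

Base: (Gizmo, need=1).
Iteration 1: components of {Gizmo} -> Bolt = 1*1 = 1, Hub = 1*3 = 3, Motor = 1*3 = 3.
Iteration 2: components of {Bolt,Hub,Motor} -> Bearing = 3*1 = 3, Bracket = 3*4 = 12, Cover = 1*5 = 5, Frame = 1*1 = 1.
Iteration 3: components of {Bearing,Bracket,Cover,Frame} -> Rod = 12*3 = 36.
Iteration 4: no further components; recursion stops.
SUM(need) = 1 + 3 + 1 + 3 + 12 + 1 + 5 + 3 + 36 = 65.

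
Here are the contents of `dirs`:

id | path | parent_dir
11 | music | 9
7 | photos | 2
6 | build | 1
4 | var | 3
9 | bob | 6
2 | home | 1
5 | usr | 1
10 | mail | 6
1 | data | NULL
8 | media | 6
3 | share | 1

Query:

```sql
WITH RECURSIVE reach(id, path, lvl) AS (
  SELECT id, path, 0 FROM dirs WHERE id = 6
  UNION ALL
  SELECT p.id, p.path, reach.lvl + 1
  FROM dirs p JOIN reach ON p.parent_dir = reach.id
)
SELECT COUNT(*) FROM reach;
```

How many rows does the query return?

Base: id=6 (build) at lvl 0.
Iteration 1: rows with parent_dir in {6} -> media (id 8, lvl 1), bob (id 9, lvl 1), mail (id 10, lvl 1).
Iteration 2: rows with parent_dir in {8,9,10} -> music (id 11, lvl 2).
Iteration 3: no rows with parent_dir in {11}; recursion stops.
Total rows emitted: 5.

5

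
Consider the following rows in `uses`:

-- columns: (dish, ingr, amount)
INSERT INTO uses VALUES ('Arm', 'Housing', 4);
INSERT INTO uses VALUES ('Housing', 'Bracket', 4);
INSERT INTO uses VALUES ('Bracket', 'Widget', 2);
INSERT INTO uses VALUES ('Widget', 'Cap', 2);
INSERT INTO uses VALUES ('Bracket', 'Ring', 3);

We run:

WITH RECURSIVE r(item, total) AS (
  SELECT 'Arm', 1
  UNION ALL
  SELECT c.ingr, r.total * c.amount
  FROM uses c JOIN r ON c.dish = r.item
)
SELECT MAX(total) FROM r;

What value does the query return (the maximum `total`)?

64

Base: (Arm, total=1).
Iteration 1: components of {Arm} -> Housing = 1*4 = 4.
Iteration 2: components of {Housing} -> Bracket = 4*4 = 16.
Iteration 3: components of {Bracket} -> Ring = 16*3 = 48, Widget = 16*2 = 32.
Iteration 4: components of {Ring,Widget} -> Cap = 32*2 = 64.
Iteration 5: no further components; recursion stops.
total values: 1, 4, 16, 32, 48, 64; the maximum is 64.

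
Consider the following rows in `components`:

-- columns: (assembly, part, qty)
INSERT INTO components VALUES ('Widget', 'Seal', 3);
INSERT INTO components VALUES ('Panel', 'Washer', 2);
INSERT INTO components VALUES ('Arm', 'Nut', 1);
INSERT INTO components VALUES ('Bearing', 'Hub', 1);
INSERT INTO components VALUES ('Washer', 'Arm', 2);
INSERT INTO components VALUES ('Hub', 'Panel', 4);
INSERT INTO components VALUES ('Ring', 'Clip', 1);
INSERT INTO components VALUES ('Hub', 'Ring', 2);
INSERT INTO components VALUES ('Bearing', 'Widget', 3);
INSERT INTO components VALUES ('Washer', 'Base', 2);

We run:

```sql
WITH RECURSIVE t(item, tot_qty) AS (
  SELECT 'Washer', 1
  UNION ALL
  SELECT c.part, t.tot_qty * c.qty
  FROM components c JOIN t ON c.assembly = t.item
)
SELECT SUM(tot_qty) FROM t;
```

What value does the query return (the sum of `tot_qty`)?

7

Base: (Washer, tot_qty=1).
Iteration 1: components of {Washer} -> Arm = 1*2 = 2, Base = 1*2 = 2.
Iteration 2: components of {Arm,Base} -> Nut = 2*1 = 2.
Iteration 3: no further components; recursion stops.
SUM(tot_qty) = 1 + 2 + 2 + 2 = 7.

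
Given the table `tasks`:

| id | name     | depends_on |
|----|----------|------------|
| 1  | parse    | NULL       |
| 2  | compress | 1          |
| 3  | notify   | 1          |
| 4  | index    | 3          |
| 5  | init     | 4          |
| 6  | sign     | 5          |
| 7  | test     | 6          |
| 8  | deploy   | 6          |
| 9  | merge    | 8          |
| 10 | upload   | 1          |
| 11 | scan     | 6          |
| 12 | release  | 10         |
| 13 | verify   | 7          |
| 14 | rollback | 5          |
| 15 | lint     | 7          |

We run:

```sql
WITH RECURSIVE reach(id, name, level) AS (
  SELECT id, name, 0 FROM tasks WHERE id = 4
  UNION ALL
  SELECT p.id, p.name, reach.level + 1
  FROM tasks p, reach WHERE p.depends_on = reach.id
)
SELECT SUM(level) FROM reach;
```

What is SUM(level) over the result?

26

Base: id=4 (index) at level 0.
Iteration 1: rows with depends_on in {4} -> init (id 5, level 1).
Iteration 2: rows with depends_on in {5} -> sign (id 6, level 2), rollback (id 14, level 2).
Iteration 3: rows with depends_on in {6,14} -> test (id 7, level 3), deploy (id 8, level 3), scan (id 11, level 3).
Iteration 4: rows with depends_on in {7,8,11} -> merge (id 9, level 4), verify (id 13, level 4), lint (id 15, level 4).
Iteration 5: no rows with depends_on in {9,13,15}; recursion stops.
SUM(level) = 0 + 1 + 2 + 2 + 3 + 3 + 3 + 4 + 4 + 4 = 26.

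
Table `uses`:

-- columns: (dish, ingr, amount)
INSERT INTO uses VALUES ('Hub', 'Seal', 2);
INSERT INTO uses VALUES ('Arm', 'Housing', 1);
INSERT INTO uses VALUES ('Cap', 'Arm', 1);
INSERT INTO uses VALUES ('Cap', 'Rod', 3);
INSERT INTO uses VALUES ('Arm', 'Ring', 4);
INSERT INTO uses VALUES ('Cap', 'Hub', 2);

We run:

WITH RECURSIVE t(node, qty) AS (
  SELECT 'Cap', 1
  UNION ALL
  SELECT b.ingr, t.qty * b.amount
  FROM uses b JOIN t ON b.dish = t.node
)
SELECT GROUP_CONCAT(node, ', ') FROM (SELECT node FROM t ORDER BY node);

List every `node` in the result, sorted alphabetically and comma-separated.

Base: (Cap, qty=1).
Iteration 1: components of {Cap} -> Arm = 1*1 = 1, Hub = 1*2 = 2, Rod = 1*3 = 3.
Iteration 2: components of {Arm,Hub,Rod} -> Housing = 1*1 = 1, Ring = 1*4 = 4, Seal = 2*2 = 4.
Iteration 3: no further components; recursion stops.

Arm, Cap, Housing, Hub, Ring, Rod, Seal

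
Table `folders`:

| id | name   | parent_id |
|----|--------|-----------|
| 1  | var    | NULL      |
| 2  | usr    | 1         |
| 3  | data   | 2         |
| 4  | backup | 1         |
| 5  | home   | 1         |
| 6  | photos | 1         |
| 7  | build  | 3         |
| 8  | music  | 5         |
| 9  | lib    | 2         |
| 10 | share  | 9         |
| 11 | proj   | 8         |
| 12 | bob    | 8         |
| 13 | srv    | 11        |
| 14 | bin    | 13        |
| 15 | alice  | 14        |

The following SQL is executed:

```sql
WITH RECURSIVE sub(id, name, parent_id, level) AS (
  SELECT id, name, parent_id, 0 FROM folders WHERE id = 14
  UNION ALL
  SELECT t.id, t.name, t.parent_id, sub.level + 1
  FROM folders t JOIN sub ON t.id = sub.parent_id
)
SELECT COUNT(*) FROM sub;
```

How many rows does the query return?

Base: id=14 (bin), parent_id=13, level 0.
Iteration 1: join on id=13 -> srv (id 13, parent_id=11, level 1).
Iteration 2: join on id=11 -> proj (id 11, parent_id=8, level 2).
Iteration 3: join on id=8 -> music (id 8, parent_id=5, level 3).
Iteration 4: join on id=5 -> home (id 5, parent_id=1, level 4).
Iteration 5: join on id=1 -> var (id 1, parent_id=NULL, level 5).
Iteration 6: parent_id is NULL; no match; recursion stops.
Total rows emitted: 6.

6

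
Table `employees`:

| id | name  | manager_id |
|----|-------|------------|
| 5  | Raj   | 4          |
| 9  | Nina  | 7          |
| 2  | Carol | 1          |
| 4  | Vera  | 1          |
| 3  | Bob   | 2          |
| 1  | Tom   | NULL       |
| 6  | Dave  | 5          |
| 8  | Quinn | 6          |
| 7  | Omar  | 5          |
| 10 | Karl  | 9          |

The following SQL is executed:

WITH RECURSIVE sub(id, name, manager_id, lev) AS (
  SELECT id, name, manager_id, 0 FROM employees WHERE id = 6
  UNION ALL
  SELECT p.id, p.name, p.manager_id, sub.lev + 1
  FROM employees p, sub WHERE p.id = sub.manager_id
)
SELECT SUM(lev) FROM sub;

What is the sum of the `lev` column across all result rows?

6

Base: id=6 (Dave), manager_id=5, lev 0.
Iteration 1: join on id=5 -> Raj (id 5, manager_id=4, lev 1).
Iteration 2: join on id=4 -> Vera (id 4, manager_id=1, lev 2).
Iteration 3: join on id=1 -> Tom (id 1, manager_id=NULL, lev 3).
Iteration 4: manager_id is NULL; no match; recursion stops.
SUM(lev) = 0 + 1 + 2 + 3 = 6.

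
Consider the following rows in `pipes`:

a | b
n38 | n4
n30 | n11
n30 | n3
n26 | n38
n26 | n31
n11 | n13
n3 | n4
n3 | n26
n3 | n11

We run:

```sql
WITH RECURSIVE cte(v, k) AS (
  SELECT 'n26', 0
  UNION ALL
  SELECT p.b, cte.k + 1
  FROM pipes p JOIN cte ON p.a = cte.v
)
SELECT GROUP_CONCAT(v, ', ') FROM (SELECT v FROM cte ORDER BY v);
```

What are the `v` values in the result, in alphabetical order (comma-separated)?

n26, n31, n38, n4

Base: (n26, k=0).
Iteration 1: edges from {n26} -> (n31, k=1), (n38, k=1).
Iteration 2: edges from {n31,n38} -> (n4, k=2).
Iteration 3: no outgoing edges from {n4}; recursion stops.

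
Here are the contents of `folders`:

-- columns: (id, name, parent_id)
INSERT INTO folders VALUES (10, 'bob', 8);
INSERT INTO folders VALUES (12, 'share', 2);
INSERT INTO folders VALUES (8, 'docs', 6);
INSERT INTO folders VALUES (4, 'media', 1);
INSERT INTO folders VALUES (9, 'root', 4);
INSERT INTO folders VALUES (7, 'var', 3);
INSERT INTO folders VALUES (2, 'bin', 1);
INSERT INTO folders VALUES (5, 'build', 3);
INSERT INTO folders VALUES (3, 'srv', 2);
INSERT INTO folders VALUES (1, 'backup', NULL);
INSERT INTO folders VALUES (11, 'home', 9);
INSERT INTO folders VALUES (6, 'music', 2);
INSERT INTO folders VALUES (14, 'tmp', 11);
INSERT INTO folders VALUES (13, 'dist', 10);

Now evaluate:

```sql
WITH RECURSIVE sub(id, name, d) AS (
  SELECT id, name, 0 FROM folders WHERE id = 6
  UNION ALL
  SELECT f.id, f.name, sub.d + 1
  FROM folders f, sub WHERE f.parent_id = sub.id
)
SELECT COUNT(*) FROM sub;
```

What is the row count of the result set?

4

Base: id=6 (music) at d 0.
Iteration 1: rows with parent_id in {6} -> docs (id 8, d 1).
Iteration 2: rows with parent_id in {8} -> bob (id 10, d 2).
Iteration 3: rows with parent_id in {10} -> dist (id 13, d 3).
Iteration 4: no rows with parent_id in {13}; recursion stops.
Total rows emitted: 4.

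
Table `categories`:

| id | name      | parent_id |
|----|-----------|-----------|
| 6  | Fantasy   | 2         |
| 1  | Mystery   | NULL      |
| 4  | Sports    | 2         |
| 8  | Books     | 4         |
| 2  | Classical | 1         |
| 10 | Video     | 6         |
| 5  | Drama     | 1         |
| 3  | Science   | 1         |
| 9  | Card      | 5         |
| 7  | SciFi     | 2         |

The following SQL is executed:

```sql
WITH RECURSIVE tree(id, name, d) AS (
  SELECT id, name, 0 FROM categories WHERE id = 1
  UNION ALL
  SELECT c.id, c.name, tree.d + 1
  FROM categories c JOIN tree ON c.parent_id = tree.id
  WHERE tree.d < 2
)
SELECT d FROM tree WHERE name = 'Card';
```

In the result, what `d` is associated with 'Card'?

Base: id=1 (Mystery) at d 0.
Iteration 1: rows with parent_id in {1} -> Classical (id 2, d 1), Science (id 3, d 1), Drama (id 5, d 1).
Iteration 2: rows with parent_id in {2,3,5} -> Sports (id 4, d 2), Fantasy (id 6, d 2), SciFi (id 7, d 2), Card (id 9, d 2).
Iteration 3: d < 2 fails for all current rows; recursion stops.

2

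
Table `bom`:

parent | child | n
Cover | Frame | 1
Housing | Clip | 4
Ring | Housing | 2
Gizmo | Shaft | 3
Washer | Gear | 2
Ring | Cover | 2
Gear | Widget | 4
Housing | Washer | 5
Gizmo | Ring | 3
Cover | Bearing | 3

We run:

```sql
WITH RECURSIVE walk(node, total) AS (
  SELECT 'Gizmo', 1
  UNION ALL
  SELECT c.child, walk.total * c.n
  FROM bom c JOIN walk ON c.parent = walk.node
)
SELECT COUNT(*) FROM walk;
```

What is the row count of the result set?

Base: (Gizmo, total=1).
Iteration 1: components of {Gizmo} -> Ring = 1*3 = 3, Shaft = 1*3 = 3.
Iteration 2: components of {Ring,Shaft} -> Cover = 3*2 = 6, Housing = 3*2 = 6.
Iteration 3: components of {Cover,Housing} -> Bearing = 6*3 = 18, Clip = 6*4 = 24, Frame = 6*1 = 6, Washer = 6*5 = 30.
Iteration 4: components of {Bearing,Clip,Frame,Washer} -> Gear = 30*2 = 60.
Iteration 5: components of {Gear} -> Widget = 60*4 = 240.
Iteration 6: no further components; recursion stops.
Total rows emitted: 11.

11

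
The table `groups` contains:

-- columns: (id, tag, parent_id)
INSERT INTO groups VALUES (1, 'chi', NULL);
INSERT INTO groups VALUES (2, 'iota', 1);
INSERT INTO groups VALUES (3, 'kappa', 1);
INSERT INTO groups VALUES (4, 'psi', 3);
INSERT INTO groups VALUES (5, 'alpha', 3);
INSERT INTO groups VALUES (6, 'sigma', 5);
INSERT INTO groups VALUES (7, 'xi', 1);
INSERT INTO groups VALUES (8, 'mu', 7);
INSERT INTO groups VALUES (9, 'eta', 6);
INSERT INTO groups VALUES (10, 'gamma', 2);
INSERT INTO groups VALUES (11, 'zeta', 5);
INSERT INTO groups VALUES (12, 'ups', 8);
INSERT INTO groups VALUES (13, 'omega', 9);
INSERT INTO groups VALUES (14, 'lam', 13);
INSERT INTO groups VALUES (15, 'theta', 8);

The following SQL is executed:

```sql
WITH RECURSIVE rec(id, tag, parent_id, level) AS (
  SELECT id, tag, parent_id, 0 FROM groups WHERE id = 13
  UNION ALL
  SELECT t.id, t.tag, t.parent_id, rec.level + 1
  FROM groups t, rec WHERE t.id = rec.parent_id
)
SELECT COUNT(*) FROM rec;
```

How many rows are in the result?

Base: id=13 (omega), parent_id=9, level 0.
Iteration 1: join on id=9 -> eta (id 9, parent_id=6, level 1).
Iteration 2: join on id=6 -> sigma (id 6, parent_id=5, level 2).
Iteration 3: join on id=5 -> alpha (id 5, parent_id=3, level 3).
Iteration 4: join on id=3 -> kappa (id 3, parent_id=1, level 4).
Iteration 5: join on id=1 -> chi (id 1, parent_id=NULL, level 5).
Iteration 6: parent_id is NULL; no match; recursion stops.
Total rows emitted: 6.

6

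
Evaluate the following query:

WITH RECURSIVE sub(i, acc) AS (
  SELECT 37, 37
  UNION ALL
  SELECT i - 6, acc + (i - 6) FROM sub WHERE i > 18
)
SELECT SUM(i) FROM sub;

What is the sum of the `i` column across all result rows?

125

Base: i=37, acc=37.
Iteration 1: 37 > 18 holds -> i = 37 - 6 = 31, acc = 37 + 31 = 68.
Iteration 2: 31 > 18 holds -> i = 31 - 6 = 25, acc = 68 + 25 = 93.
Iteration 3: 25 > 18 holds -> i = 25 - 6 = 19, acc = 93 + 19 = 112.
Iteration 4: 19 > 18 holds -> i = 19 - 6 = 13, acc = 112 + 13 = 125.
Iteration 5: 13 > 18 fails; recursion stops.
SUM(i) = 37 + 31 + 25 + 19 + 13 = 125.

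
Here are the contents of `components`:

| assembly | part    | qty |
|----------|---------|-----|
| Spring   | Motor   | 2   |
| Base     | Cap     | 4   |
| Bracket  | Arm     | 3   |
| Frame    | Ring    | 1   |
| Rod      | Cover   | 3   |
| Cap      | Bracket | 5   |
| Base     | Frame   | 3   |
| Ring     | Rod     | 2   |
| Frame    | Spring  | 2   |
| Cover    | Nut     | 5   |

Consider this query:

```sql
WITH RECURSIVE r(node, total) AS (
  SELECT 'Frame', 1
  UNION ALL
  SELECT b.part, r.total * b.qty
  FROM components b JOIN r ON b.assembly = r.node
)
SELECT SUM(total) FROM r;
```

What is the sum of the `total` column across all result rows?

46

Base: (Frame, total=1).
Iteration 1: components of {Frame} -> Ring = 1*1 = 1, Spring = 1*2 = 2.
Iteration 2: components of {Ring,Spring} -> Motor = 2*2 = 4, Rod = 1*2 = 2.
Iteration 3: components of {Motor,Rod} -> Cover = 2*3 = 6.
Iteration 4: components of {Cover} -> Nut = 6*5 = 30.
Iteration 5: no further components; recursion stops.
SUM(total) = 1 + 1 + 2 + 2 + 4 + 6 + 30 = 46.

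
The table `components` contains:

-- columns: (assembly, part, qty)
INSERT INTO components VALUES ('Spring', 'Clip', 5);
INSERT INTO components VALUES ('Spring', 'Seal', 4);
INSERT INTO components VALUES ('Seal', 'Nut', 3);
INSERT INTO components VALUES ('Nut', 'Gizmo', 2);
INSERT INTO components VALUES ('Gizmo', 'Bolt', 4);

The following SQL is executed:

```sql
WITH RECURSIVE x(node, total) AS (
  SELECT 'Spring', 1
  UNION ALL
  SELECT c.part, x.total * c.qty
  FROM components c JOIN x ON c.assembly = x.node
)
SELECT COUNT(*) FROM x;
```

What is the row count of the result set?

Base: (Spring, total=1).
Iteration 1: components of {Spring} -> Clip = 1*5 = 5, Seal = 1*4 = 4.
Iteration 2: components of {Clip,Seal} -> Nut = 4*3 = 12.
Iteration 3: components of {Nut} -> Gizmo = 12*2 = 24.
Iteration 4: components of {Gizmo} -> Bolt = 24*4 = 96.
Iteration 5: no further components; recursion stops.
Total rows emitted: 6.

6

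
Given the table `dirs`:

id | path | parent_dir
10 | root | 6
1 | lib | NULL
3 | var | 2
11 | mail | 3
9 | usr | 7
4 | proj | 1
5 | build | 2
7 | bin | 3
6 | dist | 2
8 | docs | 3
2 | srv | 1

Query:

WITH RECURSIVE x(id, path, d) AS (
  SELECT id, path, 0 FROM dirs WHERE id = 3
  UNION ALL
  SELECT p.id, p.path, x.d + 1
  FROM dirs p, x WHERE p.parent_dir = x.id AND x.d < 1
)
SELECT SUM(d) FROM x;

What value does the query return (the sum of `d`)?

Base: id=3 (var) at d 0.
Iteration 1: rows with parent_dir in {3} -> bin (id 7, d 1), docs (id 8, d 1), mail (id 11, d 1).
Iteration 2: d < 1 fails for all current rows; recursion stops.
SUM(d) = 0 + 1 + 1 + 1 = 3.

3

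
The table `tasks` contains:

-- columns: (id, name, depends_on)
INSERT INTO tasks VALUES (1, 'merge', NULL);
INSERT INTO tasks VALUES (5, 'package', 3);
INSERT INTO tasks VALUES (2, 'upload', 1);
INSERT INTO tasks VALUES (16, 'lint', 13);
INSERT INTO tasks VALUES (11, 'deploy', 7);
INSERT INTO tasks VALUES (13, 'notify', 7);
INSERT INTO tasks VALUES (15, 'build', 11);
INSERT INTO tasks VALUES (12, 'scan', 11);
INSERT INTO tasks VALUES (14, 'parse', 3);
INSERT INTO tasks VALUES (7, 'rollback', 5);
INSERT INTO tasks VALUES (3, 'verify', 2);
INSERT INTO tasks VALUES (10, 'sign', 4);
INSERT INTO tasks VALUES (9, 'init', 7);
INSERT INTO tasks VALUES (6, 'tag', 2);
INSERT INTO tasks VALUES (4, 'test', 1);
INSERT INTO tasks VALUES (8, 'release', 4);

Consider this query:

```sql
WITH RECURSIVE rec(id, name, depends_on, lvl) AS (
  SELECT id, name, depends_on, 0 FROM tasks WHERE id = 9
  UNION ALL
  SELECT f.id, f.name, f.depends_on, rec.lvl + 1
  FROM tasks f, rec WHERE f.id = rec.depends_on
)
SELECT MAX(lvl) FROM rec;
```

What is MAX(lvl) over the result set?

Base: id=9 (init), depends_on=7, lvl 0.
Iteration 1: join on id=7 -> rollback (id 7, depends_on=5, lvl 1).
Iteration 2: join on id=5 -> package (id 5, depends_on=3, lvl 2).
Iteration 3: join on id=3 -> verify (id 3, depends_on=2, lvl 3).
Iteration 4: join on id=2 -> upload (id 2, depends_on=1, lvl 4).
Iteration 5: join on id=1 -> merge (id 1, depends_on=NULL, lvl 5).
Iteration 6: depends_on is NULL; no match; recursion stops.
lvl values: 0, 1, 2, 3, 4, 5; the maximum is 5.

5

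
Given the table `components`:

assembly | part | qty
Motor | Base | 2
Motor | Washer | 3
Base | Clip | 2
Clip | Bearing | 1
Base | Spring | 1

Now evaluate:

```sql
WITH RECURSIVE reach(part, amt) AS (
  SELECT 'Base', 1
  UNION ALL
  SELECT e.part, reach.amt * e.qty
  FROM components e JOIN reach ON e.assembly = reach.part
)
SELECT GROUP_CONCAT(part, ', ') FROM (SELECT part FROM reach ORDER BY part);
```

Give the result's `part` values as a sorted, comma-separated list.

Base, Bearing, Clip, Spring

Base: (Base, amt=1).
Iteration 1: components of {Base} -> Clip = 1*2 = 2, Spring = 1*1 = 1.
Iteration 2: components of {Clip,Spring} -> Bearing = 2*1 = 2.
Iteration 3: no further components; recursion stops.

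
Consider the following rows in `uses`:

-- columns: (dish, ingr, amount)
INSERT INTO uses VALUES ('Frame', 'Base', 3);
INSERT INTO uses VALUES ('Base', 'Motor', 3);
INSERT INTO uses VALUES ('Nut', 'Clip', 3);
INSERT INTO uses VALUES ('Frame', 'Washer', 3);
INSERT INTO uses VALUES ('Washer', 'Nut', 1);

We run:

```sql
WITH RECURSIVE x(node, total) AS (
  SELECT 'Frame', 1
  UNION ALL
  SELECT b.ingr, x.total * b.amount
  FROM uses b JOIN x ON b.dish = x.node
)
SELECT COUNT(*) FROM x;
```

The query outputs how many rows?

6

Base: (Frame, total=1).
Iteration 1: components of {Frame} -> Base = 1*3 = 3, Washer = 1*3 = 3.
Iteration 2: components of {Base,Washer} -> Motor = 3*3 = 9, Nut = 3*1 = 3.
Iteration 3: components of {Motor,Nut} -> Clip = 3*3 = 9.
Iteration 4: no further components; recursion stops.
Total rows emitted: 6.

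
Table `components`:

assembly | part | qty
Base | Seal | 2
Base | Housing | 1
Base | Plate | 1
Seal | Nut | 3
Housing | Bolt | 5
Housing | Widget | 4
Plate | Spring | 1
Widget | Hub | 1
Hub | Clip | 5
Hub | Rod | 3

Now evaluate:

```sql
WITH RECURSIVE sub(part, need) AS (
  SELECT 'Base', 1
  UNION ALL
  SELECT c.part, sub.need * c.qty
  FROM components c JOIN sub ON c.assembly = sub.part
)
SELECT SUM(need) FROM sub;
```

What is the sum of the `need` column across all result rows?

Base: (Base, need=1).
Iteration 1: components of {Base} -> Housing = 1*1 = 1, Plate = 1*1 = 1, Seal = 1*2 = 2.
Iteration 2: components of {Housing,Plate,Seal} -> Bolt = 1*5 = 5, Nut = 2*3 = 6, Spring = 1*1 = 1, Widget = 1*4 = 4.
Iteration 3: components of {Bolt,Nut,Spring,Widget} -> Hub = 4*1 = 4.
Iteration 4: components of {Hub} -> Clip = 4*5 = 20, Rod = 4*3 = 12.
Iteration 5: no further components; recursion stops.
SUM(need) = 1 + 2 + 1 + 1 + 6 + 5 + 4 + 1 + 4 + 20 + 12 = 57.

57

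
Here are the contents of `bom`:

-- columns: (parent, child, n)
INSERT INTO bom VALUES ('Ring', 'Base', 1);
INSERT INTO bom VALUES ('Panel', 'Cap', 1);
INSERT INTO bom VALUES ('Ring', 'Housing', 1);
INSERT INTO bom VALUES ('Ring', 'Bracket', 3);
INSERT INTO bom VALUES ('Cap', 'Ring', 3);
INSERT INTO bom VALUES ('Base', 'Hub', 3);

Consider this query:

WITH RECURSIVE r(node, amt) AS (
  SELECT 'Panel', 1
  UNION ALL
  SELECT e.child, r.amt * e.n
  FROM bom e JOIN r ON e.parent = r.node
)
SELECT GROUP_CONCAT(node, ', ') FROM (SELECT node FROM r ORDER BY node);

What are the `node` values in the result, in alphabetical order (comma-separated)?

Base, Bracket, Cap, Housing, Hub, Panel, Ring

Base: (Panel, amt=1).
Iteration 1: components of {Panel} -> Cap = 1*1 = 1.
Iteration 2: components of {Cap} -> Ring = 1*3 = 3.
Iteration 3: components of {Ring} -> Base = 3*1 = 3, Bracket = 3*3 = 9, Housing = 3*1 = 3.
Iteration 4: components of {Base,Bracket,Housing} -> Hub = 3*3 = 9.
Iteration 5: no further components; recursion stops.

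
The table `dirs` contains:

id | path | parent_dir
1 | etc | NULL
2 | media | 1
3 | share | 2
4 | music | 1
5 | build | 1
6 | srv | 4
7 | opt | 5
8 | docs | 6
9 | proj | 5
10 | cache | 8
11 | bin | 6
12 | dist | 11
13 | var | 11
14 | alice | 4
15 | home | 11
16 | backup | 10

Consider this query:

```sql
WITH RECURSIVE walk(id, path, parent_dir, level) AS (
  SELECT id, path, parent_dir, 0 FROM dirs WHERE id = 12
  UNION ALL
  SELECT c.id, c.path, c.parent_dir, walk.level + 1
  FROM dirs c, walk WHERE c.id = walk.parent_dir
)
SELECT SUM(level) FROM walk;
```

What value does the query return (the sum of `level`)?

10

Base: id=12 (dist), parent_dir=11, level 0.
Iteration 1: join on id=11 -> bin (id 11, parent_dir=6, level 1).
Iteration 2: join on id=6 -> srv (id 6, parent_dir=4, level 2).
Iteration 3: join on id=4 -> music (id 4, parent_dir=1, level 3).
Iteration 4: join on id=1 -> etc (id 1, parent_dir=NULL, level 4).
Iteration 5: parent_dir is NULL; no match; recursion stops.
SUM(level) = 0 + 1 + 2 + 3 + 4 = 10.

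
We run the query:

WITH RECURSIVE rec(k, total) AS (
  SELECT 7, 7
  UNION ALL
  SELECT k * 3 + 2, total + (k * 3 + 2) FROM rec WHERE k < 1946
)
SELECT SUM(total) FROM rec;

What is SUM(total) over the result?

13060

Base: k=7, total=7.
Iteration 1: 7 < 1946 holds -> k = 7 * 3 + 2 = 23, total = 7 + 23 = 30.
Iteration 2: 23 < 1946 holds -> k = 23 * 3 + 2 = 71, total = 30 + 71 = 101.
Iteration 3: 71 < 1946 holds -> k = 71 * 3 + 2 = 215, total = 101 + 215 = 316.
Iteration 4: 215 < 1946 holds -> k = 215 * 3 + 2 = 647, total = 316 + 647 = 963.
Iteration 5: 647 < 1946 holds -> k = 647 * 3 + 2 = 1943, total = 963 + 1943 = 2906.
Iteration 6: 1943 < 1946 holds -> k = 1943 * 3 + 2 = 5831, total = 2906 + 5831 = 8737.
Iteration 7: 5831 < 1946 fails; recursion stops.
SUM(total) = 7 + 30 + 101 + 316 + 963 + 2906 + 8737 = 13060.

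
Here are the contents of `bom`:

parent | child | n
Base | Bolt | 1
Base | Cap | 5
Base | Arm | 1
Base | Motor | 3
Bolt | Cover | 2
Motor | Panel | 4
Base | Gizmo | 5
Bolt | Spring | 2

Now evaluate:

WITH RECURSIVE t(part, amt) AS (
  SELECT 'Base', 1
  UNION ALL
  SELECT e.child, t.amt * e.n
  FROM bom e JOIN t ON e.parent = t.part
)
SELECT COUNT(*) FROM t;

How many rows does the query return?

9

Base: (Base, amt=1).
Iteration 1: components of {Base} -> Arm = 1*1 = 1, Bolt = 1*1 = 1, Cap = 1*5 = 5, Gizmo = 1*5 = 5, Motor = 1*3 = 3.
Iteration 2: components of {Arm,Bolt,Cap,Gizmo,Motor} -> Cover = 1*2 = 2, Panel = 3*4 = 12, Spring = 1*2 = 2.
Iteration 3: no further components; recursion stops.
Total rows emitted: 9.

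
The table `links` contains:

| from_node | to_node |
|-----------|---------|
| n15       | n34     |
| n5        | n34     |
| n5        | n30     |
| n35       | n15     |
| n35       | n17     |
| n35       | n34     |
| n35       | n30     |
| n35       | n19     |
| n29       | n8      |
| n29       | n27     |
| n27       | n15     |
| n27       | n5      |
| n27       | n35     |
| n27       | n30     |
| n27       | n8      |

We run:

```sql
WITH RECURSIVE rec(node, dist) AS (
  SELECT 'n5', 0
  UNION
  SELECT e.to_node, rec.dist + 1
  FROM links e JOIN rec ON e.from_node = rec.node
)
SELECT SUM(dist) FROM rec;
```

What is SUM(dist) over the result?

Base: (n5, dist=0).
Iteration 1: edges from {n5} -> (n30, dist=1), (n34, dist=1).
Iteration 2: no outgoing edges from {n30,n34}; recursion stops.
SUM(dist) = 0 + 1 + 1 = 2.

2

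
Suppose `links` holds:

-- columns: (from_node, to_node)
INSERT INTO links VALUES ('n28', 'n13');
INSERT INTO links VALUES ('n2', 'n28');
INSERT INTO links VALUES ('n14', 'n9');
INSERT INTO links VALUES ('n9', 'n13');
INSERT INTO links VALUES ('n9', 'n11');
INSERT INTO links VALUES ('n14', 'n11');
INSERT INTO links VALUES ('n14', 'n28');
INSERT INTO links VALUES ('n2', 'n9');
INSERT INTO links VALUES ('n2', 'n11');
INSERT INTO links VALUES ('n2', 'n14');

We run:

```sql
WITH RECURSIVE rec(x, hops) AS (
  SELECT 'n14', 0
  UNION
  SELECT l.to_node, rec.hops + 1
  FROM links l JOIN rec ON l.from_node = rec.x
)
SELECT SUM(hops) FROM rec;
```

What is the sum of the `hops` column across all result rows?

7

Base: (n14, hops=0).
Iteration 1: edges from {n14} -> (n11, hops=1), (n28, hops=1), (n9, hops=1).
Iteration 2: edges from {n11,n28,n9} -> (n11, hops=2), (n13, hops=2). [UNION drops 1 duplicate row(s)]
Iteration 3: no outgoing edges from {n11,n13}; recursion stops.
SUM(hops) = 0 + 1 + 1 + 1 + 2 + 2 = 7.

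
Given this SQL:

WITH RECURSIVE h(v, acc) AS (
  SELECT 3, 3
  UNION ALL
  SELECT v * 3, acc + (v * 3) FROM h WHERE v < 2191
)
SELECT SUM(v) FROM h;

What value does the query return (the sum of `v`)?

Base: v=3, acc=3.
Iteration 1: 3 < 2191 holds -> v = 3 * 3 = 9, acc = 3 + 9 = 12.
Iteration 2: 9 < 2191 holds -> v = 9 * 3 = 27, acc = 12 + 27 = 39.
Iteration 3: 27 < 2191 holds -> v = 27 * 3 = 81, acc = 39 + 81 = 120.
Iteration 4: 81 < 2191 holds -> v = 81 * 3 = 243, acc = 120 + 243 = 363.
Iteration 5: 243 < 2191 holds -> v = 243 * 3 = 729, acc = 363 + 729 = 1092.
Iteration 6: 729 < 2191 holds -> v = 729 * 3 = 2187, acc = 1092 + 2187 = 3279.
Iteration 7: 2187 < 2191 holds -> v = 2187 * 3 = 6561, acc = 3279 + 6561 = 9840.
Iteration 8: 6561 < 2191 fails; recursion stops.
SUM(v) = 3 + 9 + 27 + 81 + 243 + 729 + 2187 + 6561 = 9840.

9840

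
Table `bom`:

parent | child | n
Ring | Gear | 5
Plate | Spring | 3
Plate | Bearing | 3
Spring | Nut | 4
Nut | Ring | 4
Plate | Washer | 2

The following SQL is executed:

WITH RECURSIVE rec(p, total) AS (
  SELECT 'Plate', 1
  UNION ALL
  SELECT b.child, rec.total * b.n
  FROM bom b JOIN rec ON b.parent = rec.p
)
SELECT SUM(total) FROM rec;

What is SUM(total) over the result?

Base: (Plate, total=1).
Iteration 1: components of {Plate} -> Bearing = 1*3 = 3, Spring = 1*3 = 3, Washer = 1*2 = 2.
Iteration 2: components of {Bearing,Spring,Washer} -> Nut = 3*4 = 12.
Iteration 3: components of {Nut} -> Ring = 12*4 = 48.
Iteration 4: components of {Ring} -> Gear = 48*5 = 240.
Iteration 5: no further components; recursion stops.
SUM(total) = 1 + 2 + 3 + 3 + 12 + 48 + 240 = 309.

309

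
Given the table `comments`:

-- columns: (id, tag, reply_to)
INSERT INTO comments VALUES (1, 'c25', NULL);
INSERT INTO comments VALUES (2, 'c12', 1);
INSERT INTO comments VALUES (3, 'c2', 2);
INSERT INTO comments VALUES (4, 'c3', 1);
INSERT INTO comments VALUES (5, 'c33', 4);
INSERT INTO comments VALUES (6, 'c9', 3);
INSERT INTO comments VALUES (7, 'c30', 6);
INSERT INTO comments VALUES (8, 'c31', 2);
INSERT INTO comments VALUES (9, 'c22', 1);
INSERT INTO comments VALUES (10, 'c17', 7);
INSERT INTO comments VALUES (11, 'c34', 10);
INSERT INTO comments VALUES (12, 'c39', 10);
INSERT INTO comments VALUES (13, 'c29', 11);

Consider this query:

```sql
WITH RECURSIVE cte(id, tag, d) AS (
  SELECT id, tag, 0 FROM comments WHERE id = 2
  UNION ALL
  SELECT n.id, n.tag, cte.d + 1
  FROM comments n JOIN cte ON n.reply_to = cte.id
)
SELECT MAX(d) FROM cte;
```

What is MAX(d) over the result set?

6

Base: id=2 (c12) at d 0.
Iteration 1: rows with reply_to in {2} -> c2 (id 3, d 1), c31 (id 8, d 1).
Iteration 2: rows with reply_to in {3,8} -> c9 (id 6, d 2).
Iteration 3: rows with reply_to in {6} -> c30 (id 7, d 3).
Iteration 4: rows with reply_to in {7} -> c17 (id 10, d 4).
Iteration 5: rows with reply_to in {10} -> c34 (id 11, d 5), c39 (id 12, d 5).
Iteration 6: rows with reply_to in {11,12} -> c29 (id 13, d 6).
Iteration 7: no rows with reply_to in {13}; recursion stops.
d values: 0, 1, 1, 2, 3, 4, 5, 5, 6; the maximum is 6.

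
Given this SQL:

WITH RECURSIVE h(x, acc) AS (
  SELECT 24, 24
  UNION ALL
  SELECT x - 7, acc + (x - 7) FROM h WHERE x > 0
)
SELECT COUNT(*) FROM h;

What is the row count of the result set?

Base: x=24, acc=24.
Iteration 1: 24 > 0 holds -> x = 24 - 7 = 17, acc = 24 + 17 = 41.
Iteration 2: 17 > 0 holds -> x = 17 - 7 = 10, acc = 41 + 10 = 51.
Iteration 3: 10 > 0 holds -> x = 10 - 7 = 3, acc = 51 + 3 = 54.
Iteration 4: 3 > 0 holds -> x = 3 - 7 = -4, acc = 54 + -4 = 50.
Iteration 5: -4 > 0 fails; recursion stops.
Total rows emitted: 5.

5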